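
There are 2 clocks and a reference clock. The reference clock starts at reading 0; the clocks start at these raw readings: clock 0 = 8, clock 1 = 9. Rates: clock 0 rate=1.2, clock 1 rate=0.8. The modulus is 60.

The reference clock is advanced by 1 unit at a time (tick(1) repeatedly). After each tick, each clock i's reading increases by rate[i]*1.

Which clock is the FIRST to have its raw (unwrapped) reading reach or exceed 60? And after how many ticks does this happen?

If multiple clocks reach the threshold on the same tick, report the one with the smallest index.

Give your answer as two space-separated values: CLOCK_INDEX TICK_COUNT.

Answer: 0 44

Derivation:
clock 0: start=8, rate=1.2, needs 60-8 = 52; ticks = ceil(52/1.2) = ceil(43.3333) = 44; reading at tick 44 = 8 + 1.2*44 = 60.8000
clock 1: start=9, rate=0.8, needs 60-9 = 51; ticks = ceil(51/0.8) = ceil(63.7500) = 64; reading at tick 64 = 9 + 0.8*64 = 60.2000
Minimum tick count = 44; winners = [0]; smallest index = 0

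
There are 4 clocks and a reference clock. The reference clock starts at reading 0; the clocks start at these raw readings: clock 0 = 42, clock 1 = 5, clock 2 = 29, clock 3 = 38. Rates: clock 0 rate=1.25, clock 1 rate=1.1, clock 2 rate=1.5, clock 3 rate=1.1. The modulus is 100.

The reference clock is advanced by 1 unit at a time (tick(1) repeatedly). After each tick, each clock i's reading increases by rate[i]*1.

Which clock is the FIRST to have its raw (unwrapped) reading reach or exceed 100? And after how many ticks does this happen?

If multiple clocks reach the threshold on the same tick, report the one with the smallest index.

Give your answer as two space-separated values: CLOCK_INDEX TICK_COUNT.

Answer: 0 47

Derivation:
clock 0: start=42, rate=1.25, needs 100-42 = 58; ticks = ceil(58/1.25) = ceil(46.4000) = 47; reading at tick 47 = 42 + 1.25*47 = 100.7500
clock 1: start=5, rate=1.1, needs 100-5 = 95; ticks = ceil(95/1.1) = ceil(86.3636) = 87; reading at tick 87 = 5 + 1.1*87 = 100.7000
clock 2: start=29, rate=1.5, needs 100-29 = 71; ticks = ceil(71/1.5) = ceil(47.3333) = 48; reading at tick 48 = 29 + 1.5*48 = 101.0000
clock 3: start=38, rate=1.1, needs 100-38 = 62; ticks = ceil(62/1.1) = ceil(56.3636) = 57; reading at tick 57 = 38 + 1.1*57 = 100.7000
Minimum tick count = 47; winners = [0]; smallest index = 0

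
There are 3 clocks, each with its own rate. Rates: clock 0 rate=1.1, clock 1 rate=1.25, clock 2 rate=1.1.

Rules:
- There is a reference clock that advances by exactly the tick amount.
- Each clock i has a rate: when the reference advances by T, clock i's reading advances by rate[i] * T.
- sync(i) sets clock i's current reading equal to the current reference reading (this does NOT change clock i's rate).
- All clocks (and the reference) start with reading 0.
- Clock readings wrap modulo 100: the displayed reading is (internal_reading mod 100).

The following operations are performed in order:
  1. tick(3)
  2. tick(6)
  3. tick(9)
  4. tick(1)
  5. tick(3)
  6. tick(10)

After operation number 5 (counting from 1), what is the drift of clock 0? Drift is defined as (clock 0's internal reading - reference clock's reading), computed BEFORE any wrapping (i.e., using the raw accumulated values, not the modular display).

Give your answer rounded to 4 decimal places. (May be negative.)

Answer: 2.2000

Derivation:
After op 1 tick(3): ref=3.0000 raw=[3.3000 3.7500 3.3000]
After op 2 tick(6): ref=9.0000 raw=[9.9000 11.2500 9.9000]
After op 3 tick(9): ref=18.0000 raw=[19.8000 22.5000 19.8000]
After op 4 tick(1): ref=19.0000 raw=[20.9000 23.7500 20.9000]
After op 5 tick(3): ref=22.0000 raw=[24.2000 27.5000 24.2000]
Drift of clock 0 after op 5: 24.2000 - 22.0000 = 2.2000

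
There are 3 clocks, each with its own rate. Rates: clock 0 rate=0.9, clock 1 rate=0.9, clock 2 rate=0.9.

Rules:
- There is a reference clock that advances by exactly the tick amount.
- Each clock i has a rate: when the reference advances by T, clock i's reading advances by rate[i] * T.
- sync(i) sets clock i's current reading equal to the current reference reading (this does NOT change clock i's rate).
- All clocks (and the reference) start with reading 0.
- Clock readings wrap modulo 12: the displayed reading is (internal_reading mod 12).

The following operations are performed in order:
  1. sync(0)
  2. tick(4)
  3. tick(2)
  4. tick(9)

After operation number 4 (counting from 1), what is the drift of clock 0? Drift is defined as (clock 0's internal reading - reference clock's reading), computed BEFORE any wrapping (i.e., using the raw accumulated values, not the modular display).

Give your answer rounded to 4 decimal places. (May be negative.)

After op 1 sync(0): ref=0.0000 raw=[0.0000 0.0000 0.0000]
After op 2 tick(4): ref=4.0000 raw=[3.6000 3.6000 3.6000]
After op 3 tick(2): ref=6.0000 raw=[5.4000 5.4000 5.4000]
After op 4 tick(9): ref=15.0000 raw=[13.5000 13.5000 13.5000]
Drift of clock 0 after op 4: 13.5000 - 15.0000 = -1.5000

Answer: -1.5000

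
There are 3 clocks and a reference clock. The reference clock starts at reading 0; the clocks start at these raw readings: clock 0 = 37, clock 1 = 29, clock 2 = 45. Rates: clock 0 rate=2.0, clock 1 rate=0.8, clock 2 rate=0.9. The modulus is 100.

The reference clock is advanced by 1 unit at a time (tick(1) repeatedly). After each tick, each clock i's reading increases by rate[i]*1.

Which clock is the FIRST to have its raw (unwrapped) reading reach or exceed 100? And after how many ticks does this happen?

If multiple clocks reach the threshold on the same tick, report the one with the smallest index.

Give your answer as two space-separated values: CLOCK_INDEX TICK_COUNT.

clock 0: start=37, rate=2.0, needs 100-37 = 63; ticks = ceil(63/2.0) = ceil(31.5000) = 32; reading at tick 32 = 37 + 2.0*32 = 101.0000
clock 1: start=29, rate=0.8, needs 100-29 = 71; ticks = ceil(71/0.8) = ceil(88.7500) = 89; reading at tick 89 = 29 + 0.8*89 = 100.2000
clock 2: start=45, rate=0.9, needs 100-45 = 55; ticks = ceil(55/0.9) = ceil(61.1111) = 62; reading at tick 62 = 45 + 0.9*62 = 100.8000
Minimum tick count = 32; winners = [0]; smallest index = 0

Answer: 0 32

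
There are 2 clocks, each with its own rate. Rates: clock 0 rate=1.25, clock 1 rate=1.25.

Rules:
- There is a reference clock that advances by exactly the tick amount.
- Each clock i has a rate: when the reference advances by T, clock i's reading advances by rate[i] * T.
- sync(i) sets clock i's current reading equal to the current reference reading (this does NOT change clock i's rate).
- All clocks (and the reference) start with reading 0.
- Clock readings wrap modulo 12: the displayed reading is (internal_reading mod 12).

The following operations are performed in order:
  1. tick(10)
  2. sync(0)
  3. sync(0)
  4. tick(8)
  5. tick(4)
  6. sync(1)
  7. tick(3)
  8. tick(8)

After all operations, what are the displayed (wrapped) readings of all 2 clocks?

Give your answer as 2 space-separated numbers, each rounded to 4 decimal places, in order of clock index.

After op 1 tick(10): ref=10.0000 raw=[12.5000 12.5000]
After op 2 sync(0): ref=10.0000 raw=[10.0000 12.5000]
After op 3 sync(0): ref=10.0000 raw=[10.0000 12.5000]
After op 4 tick(8): ref=18.0000 raw=[20.0000 22.5000]
After op 5 tick(4): ref=22.0000 raw=[25.0000 27.5000]
After op 6 sync(1): ref=22.0000 raw=[25.0000 22.0000]
After op 7 tick(3): ref=25.0000 raw=[28.7500 25.7500]
After op 8 tick(8): ref=33.0000 raw=[38.7500 35.7500]
Wrap final raw readings (mod 12): 38.7500 mod 12 = 2.7500; 35.7500 mod 12 = 11.7500

Answer: 2.7500 11.7500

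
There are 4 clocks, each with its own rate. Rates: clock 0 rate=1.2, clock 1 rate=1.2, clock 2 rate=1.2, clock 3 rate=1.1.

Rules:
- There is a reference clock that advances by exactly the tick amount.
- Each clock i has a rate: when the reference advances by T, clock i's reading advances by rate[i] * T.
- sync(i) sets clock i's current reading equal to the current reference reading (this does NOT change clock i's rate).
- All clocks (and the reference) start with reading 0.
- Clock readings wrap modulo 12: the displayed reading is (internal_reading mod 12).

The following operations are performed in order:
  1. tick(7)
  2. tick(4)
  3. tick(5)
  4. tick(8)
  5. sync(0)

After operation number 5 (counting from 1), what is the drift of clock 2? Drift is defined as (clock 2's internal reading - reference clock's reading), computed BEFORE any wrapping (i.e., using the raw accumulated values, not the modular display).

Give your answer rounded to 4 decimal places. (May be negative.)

After op 1 tick(7): ref=7.0000 raw=[8.4000 8.4000 8.4000 7.7000]
After op 2 tick(4): ref=11.0000 raw=[13.2000 13.2000 13.2000 12.1000]
After op 3 tick(5): ref=16.0000 raw=[19.2000 19.2000 19.2000 17.6000]
After op 4 tick(8): ref=24.0000 raw=[28.8000 28.8000 28.8000 26.4000]
After op 5 sync(0): ref=24.0000 raw=[24.0000 28.8000 28.8000 26.4000]
Drift of clock 2 after op 5: 28.8000 - 24.0000 = 4.8000

Answer: 4.8000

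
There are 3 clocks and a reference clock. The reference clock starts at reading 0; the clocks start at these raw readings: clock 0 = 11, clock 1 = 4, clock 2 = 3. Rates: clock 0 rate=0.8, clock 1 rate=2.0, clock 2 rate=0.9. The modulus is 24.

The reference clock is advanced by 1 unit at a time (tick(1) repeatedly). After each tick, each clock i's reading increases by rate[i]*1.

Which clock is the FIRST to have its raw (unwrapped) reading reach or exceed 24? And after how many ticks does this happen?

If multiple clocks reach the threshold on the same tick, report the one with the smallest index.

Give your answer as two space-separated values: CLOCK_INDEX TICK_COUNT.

Answer: 1 10

Derivation:
clock 0: start=11, rate=0.8, needs 24-11 = 13; ticks = ceil(13/0.8) = ceil(16.2500) = 17; reading at tick 17 = 11 + 0.8*17 = 24.6000
clock 1: start=4, rate=2.0, needs 24-4 = 20; ticks = ceil(20/2.0) = ceil(10.0000) = 10; reading at tick 10 = 4 + 2.0*10 = 24.0000
clock 2: start=3, rate=0.9, needs 24-3 = 21; ticks = ceil(21/0.9) = ceil(23.3333) = 24; reading at tick 24 = 3 + 0.9*24 = 24.6000
Minimum tick count = 10; winners = [1]; smallest index = 1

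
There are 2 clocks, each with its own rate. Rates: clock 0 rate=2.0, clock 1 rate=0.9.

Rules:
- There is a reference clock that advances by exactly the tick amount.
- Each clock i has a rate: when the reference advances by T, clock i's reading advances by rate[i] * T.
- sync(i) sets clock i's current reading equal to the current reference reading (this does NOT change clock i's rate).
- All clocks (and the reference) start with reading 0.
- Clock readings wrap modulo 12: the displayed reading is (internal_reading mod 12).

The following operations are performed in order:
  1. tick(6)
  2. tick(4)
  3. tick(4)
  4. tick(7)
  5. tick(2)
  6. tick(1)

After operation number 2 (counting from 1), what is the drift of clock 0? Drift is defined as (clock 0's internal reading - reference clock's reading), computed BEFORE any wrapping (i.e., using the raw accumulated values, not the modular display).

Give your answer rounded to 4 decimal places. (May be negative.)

Answer: 10.0000

Derivation:
After op 1 tick(6): ref=6.0000 raw=[12.0000 5.4000]
After op 2 tick(4): ref=10.0000 raw=[20.0000 9.0000]
Drift of clock 0 after op 2: 20.0000 - 10.0000 = 10.0000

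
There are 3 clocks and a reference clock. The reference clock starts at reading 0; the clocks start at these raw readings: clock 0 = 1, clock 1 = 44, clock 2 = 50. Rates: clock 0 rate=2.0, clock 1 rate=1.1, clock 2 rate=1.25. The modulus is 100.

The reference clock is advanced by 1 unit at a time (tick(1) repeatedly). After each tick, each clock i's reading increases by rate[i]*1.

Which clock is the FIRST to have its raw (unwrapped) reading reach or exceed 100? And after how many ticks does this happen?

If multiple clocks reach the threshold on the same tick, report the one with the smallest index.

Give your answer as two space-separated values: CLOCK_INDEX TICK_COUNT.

clock 0: start=1, rate=2.0, needs 100-1 = 99; ticks = ceil(99/2.0) = ceil(49.5000) = 50; reading at tick 50 = 1 + 2.0*50 = 101.0000
clock 1: start=44, rate=1.1, needs 100-44 = 56; ticks = ceil(56/1.1) = ceil(50.9091) = 51; reading at tick 51 = 44 + 1.1*51 = 100.1000
clock 2: start=50, rate=1.25, needs 100-50 = 50; ticks = ceil(50/1.25) = ceil(40.0000) = 40; reading at tick 40 = 50 + 1.25*40 = 100.0000
Minimum tick count = 40; winners = [2]; smallest index = 2

Answer: 2 40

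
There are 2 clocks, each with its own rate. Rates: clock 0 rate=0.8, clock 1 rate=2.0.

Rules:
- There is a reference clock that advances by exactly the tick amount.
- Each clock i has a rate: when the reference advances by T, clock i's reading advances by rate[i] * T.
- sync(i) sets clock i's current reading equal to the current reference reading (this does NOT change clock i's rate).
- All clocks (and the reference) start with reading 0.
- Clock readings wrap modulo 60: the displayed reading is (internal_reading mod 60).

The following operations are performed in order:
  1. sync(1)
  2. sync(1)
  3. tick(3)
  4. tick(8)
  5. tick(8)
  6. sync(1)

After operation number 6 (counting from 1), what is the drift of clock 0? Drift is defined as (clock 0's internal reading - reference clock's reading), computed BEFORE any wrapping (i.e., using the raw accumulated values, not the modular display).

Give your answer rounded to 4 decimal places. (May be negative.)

After op 1 sync(1): ref=0.0000 raw=[0.0000 0.0000]
After op 2 sync(1): ref=0.0000 raw=[0.0000 0.0000]
After op 3 tick(3): ref=3.0000 raw=[2.4000 6.0000]
After op 4 tick(8): ref=11.0000 raw=[8.8000 22.0000]
After op 5 tick(8): ref=19.0000 raw=[15.2000 38.0000]
After op 6 sync(1): ref=19.0000 raw=[15.2000 19.0000]
Drift of clock 0 after op 6: 15.2000 - 19.0000 = -3.8000

Answer: -3.8000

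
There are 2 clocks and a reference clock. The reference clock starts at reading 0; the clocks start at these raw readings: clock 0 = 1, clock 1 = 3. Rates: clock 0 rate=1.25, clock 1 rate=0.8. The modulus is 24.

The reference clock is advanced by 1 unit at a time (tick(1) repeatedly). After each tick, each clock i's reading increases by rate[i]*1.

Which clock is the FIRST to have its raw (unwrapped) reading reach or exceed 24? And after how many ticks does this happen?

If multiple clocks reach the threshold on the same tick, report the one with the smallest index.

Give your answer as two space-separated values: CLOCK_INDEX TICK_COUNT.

Answer: 0 19

Derivation:
clock 0: start=1, rate=1.25, needs 24-1 = 23; ticks = ceil(23/1.25) = ceil(18.4000) = 19; reading at tick 19 = 1 + 1.25*19 = 24.7500
clock 1: start=3, rate=0.8, needs 24-3 = 21; ticks = ceil(21/0.8) = ceil(26.2500) = 27; reading at tick 27 = 3 + 0.8*27 = 24.6000
Minimum tick count = 19; winners = [0]; smallest index = 0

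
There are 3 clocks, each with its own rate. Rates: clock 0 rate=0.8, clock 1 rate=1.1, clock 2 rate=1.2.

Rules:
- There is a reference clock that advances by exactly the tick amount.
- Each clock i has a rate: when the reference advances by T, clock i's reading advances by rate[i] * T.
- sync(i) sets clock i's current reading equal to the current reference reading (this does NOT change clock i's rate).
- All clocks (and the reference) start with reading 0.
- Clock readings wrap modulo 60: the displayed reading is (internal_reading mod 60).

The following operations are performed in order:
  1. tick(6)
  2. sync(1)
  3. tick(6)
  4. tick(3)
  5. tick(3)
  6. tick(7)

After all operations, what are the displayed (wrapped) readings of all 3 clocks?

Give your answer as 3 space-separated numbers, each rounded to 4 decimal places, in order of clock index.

Answer: 20.0000 26.9000 30.0000

Derivation:
After op 1 tick(6): ref=6.0000 raw=[4.8000 6.6000 7.2000]
After op 2 sync(1): ref=6.0000 raw=[4.8000 6.0000 7.2000]
After op 3 tick(6): ref=12.0000 raw=[9.6000 12.6000 14.4000]
After op 4 tick(3): ref=15.0000 raw=[12.0000 15.9000 18.0000]
After op 5 tick(3): ref=18.0000 raw=[14.4000 19.2000 21.6000]
After op 6 tick(7): ref=25.0000 raw=[20.0000 26.9000 30.0000]
Wrap final raw readings (mod 60): 20.0000 mod 60 = 20.0000; 26.9000 mod 60 = 26.9000; 30.0000 mod 60 = 30.0000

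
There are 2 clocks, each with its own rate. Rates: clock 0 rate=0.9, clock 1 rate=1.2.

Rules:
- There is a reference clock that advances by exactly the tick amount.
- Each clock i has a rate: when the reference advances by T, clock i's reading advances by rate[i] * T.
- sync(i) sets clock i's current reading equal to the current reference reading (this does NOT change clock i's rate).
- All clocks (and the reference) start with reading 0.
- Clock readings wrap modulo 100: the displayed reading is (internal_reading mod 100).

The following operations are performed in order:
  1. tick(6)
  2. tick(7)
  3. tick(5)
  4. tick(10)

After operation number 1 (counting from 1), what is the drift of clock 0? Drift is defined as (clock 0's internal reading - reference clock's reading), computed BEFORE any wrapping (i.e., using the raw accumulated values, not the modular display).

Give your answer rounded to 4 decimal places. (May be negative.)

Answer: -0.6000

Derivation:
After op 1 tick(6): ref=6.0000 raw=[5.4000 7.2000]
Drift of clock 0 after op 1: 5.4000 - 6.0000 = -0.6000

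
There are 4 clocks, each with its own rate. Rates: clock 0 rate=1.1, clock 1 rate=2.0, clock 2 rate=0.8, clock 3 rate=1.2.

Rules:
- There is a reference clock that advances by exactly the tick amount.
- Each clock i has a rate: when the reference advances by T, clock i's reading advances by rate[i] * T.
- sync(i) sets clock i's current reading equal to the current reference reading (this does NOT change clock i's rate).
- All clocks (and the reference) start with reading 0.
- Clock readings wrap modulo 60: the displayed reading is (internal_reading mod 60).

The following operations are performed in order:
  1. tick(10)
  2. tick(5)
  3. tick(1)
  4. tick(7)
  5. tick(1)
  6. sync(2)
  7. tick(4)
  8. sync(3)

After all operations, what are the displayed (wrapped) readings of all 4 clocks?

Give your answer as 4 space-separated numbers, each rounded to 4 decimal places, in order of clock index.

After op 1 tick(10): ref=10.0000 raw=[11.0000 20.0000 8.0000 12.0000]
After op 2 tick(5): ref=15.0000 raw=[16.5000 30.0000 12.0000 18.0000]
After op 3 tick(1): ref=16.0000 raw=[17.6000 32.0000 12.8000 19.2000]
After op 4 tick(7): ref=23.0000 raw=[25.3000 46.0000 18.4000 27.6000]
After op 5 tick(1): ref=24.0000 raw=[26.4000 48.0000 19.2000 28.8000]
After op 6 sync(2): ref=24.0000 raw=[26.4000 48.0000 24.0000 28.8000]
After op 7 tick(4): ref=28.0000 raw=[30.8000 56.0000 27.2000 33.6000]
After op 8 sync(3): ref=28.0000 raw=[30.8000 56.0000 27.2000 28.0000]
Wrap final raw readings (mod 60): 30.8000 mod 60 = 30.8000; 56.0000 mod 60 = 56.0000; 27.2000 mod 60 = 27.2000; 28.0000 mod 60 = 28.0000

Answer: 30.8000 56.0000 27.2000 28.0000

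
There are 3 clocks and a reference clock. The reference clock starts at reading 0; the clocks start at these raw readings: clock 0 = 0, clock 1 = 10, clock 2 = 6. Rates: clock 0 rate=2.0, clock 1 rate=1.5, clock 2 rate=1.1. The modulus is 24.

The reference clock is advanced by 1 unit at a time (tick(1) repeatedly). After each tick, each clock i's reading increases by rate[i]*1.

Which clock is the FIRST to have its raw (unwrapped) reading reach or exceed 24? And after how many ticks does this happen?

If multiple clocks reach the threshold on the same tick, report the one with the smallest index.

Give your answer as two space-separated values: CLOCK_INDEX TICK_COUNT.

Answer: 1 10

Derivation:
clock 0: start=0, rate=2.0, needs 24-0 = 24; ticks = ceil(24/2.0) = ceil(12.0000) = 12; reading at tick 12 = 0 + 2.0*12 = 24.0000
clock 1: start=10, rate=1.5, needs 24-10 = 14; ticks = ceil(14/1.5) = ceil(9.3333) = 10; reading at tick 10 = 10 + 1.5*10 = 25.0000
clock 2: start=6, rate=1.1, needs 24-6 = 18; ticks = ceil(18/1.1) = ceil(16.3636) = 17; reading at tick 17 = 6 + 1.1*17 = 24.7000
Minimum tick count = 10; winners = [1]; smallest index = 1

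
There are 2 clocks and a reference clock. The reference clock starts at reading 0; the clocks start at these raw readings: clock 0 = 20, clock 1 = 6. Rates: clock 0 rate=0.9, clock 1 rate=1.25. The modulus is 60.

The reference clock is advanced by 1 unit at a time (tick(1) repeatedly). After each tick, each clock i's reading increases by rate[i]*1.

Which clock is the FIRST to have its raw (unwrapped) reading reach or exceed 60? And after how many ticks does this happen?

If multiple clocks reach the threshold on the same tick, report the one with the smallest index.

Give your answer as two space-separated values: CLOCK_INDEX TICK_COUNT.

clock 0: start=20, rate=0.9, needs 60-20 = 40; ticks = ceil(40/0.9) = ceil(44.4444) = 45; reading at tick 45 = 20 + 0.9*45 = 60.5000
clock 1: start=6, rate=1.25, needs 60-6 = 54; ticks = ceil(54/1.25) = ceil(43.2000) = 44; reading at tick 44 = 6 + 1.25*44 = 61.0000
Minimum tick count = 44; winners = [1]; smallest index = 1

Answer: 1 44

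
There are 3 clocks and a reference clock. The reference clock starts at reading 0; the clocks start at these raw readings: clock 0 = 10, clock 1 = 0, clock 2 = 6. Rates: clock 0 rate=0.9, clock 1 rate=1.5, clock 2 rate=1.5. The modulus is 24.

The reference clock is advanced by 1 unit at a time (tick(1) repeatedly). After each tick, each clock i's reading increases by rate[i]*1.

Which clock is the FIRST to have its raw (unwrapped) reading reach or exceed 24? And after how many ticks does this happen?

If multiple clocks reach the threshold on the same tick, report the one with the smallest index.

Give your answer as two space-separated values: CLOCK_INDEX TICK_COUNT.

clock 0: start=10, rate=0.9, needs 24-10 = 14; ticks = ceil(14/0.9) = ceil(15.5556) = 16; reading at tick 16 = 10 + 0.9*16 = 24.4000
clock 1: start=0, rate=1.5, needs 24-0 = 24; ticks = ceil(24/1.5) = ceil(16.0000) = 16; reading at tick 16 = 0 + 1.5*16 = 24.0000
clock 2: start=6, rate=1.5, needs 24-6 = 18; ticks = ceil(18/1.5) = ceil(12.0000) = 12; reading at tick 12 = 6 + 1.5*12 = 24.0000
Minimum tick count = 12; winners = [2]; smallest index = 2

Answer: 2 12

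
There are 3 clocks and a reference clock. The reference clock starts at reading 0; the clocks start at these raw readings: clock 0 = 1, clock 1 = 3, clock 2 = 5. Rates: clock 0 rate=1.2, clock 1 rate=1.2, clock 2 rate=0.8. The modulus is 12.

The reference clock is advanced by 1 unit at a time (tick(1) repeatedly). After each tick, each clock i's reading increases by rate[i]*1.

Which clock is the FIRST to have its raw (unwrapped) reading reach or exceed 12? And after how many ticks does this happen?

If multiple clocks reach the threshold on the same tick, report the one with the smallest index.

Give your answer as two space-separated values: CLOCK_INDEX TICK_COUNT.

Answer: 1 8

Derivation:
clock 0: start=1, rate=1.2, needs 12-1 = 11; ticks = ceil(11/1.2) = ceil(9.1667) = 10; reading at tick 10 = 1 + 1.2*10 = 13.0000
clock 1: start=3, rate=1.2, needs 12-3 = 9; ticks = ceil(9/1.2) = ceil(7.5000) = 8; reading at tick 8 = 3 + 1.2*8 = 12.6000
clock 2: start=5, rate=0.8, needs 12-5 = 7; ticks = ceil(7/0.8) = ceil(8.7500) = 9; reading at tick 9 = 5 + 0.8*9 = 12.2000
Minimum tick count = 8; winners = [1]; smallest index = 1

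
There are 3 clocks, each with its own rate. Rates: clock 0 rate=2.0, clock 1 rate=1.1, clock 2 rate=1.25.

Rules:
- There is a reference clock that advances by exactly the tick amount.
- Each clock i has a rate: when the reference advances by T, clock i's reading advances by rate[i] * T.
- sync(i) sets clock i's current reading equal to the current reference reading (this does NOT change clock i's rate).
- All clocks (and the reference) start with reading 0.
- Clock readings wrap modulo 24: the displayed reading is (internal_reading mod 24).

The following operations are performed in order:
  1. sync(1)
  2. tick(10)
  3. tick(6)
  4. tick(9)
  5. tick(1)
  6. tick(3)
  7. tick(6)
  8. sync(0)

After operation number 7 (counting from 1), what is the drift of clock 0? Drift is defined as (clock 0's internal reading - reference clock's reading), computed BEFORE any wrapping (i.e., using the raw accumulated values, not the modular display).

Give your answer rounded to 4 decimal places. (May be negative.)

Answer: 35.0000

Derivation:
After op 1 sync(1): ref=0.0000 raw=[0.0000 0.0000 0.0000]
After op 2 tick(10): ref=10.0000 raw=[20.0000 11.0000 12.5000]
After op 3 tick(6): ref=16.0000 raw=[32.0000 17.6000 20.0000]
After op 4 tick(9): ref=25.0000 raw=[50.0000 27.5000 31.2500]
After op 5 tick(1): ref=26.0000 raw=[52.0000 28.6000 32.5000]
After op 6 tick(3): ref=29.0000 raw=[58.0000 31.9000 36.2500]
After op 7 tick(6): ref=35.0000 raw=[70.0000 38.5000 43.7500]
Drift of clock 0 after op 7: 70.0000 - 35.0000 = 35.0000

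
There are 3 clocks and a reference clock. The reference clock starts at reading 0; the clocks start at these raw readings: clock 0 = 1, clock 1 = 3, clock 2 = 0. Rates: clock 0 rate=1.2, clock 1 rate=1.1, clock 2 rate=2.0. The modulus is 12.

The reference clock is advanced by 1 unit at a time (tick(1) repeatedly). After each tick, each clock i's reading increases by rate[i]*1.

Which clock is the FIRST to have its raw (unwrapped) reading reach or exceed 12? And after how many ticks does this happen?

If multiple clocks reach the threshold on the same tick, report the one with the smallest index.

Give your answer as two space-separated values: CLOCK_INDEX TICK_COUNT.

Answer: 2 6

Derivation:
clock 0: start=1, rate=1.2, needs 12-1 = 11; ticks = ceil(11/1.2) = ceil(9.1667) = 10; reading at tick 10 = 1 + 1.2*10 = 13.0000
clock 1: start=3, rate=1.1, needs 12-3 = 9; ticks = ceil(9/1.1) = ceil(8.1818) = 9; reading at tick 9 = 3 + 1.1*9 = 12.9000
clock 2: start=0, rate=2.0, needs 12-0 = 12; ticks = ceil(12/2.0) = ceil(6.0000) = 6; reading at tick 6 = 0 + 2.0*6 = 12.0000
Minimum tick count = 6; winners = [2]; smallest index = 2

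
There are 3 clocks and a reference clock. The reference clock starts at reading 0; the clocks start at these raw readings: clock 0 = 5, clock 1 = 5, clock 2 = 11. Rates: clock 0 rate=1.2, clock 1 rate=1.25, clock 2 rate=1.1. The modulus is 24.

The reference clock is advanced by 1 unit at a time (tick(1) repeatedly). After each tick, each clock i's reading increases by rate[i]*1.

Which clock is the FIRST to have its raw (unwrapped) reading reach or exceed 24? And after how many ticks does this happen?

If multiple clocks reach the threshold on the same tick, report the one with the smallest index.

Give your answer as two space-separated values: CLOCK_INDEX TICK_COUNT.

clock 0: start=5, rate=1.2, needs 24-5 = 19; ticks = ceil(19/1.2) = ceil(15.8333) = 16; reading at tick 16 = 5 + 1.2*16 = 24.2000
clock 1: start=5, rate=1.25, needs 24-5 = 19; ticks = ceil(19/1.25) = ceil(15.2000) = 16; reading at tick 16 = 5 + 1.25*16 = 25.0000
clock 2: start=11, rate=1.1, needs 24-11 = 13; ticks = ceil(13/1.1) = ceil(11.8182) = 12; reading at tick 12 = 11 + 1.1*12 = 24.2000
Minimum tick count = 12; winners = [2]; smallest index = 2

Answer: 2 12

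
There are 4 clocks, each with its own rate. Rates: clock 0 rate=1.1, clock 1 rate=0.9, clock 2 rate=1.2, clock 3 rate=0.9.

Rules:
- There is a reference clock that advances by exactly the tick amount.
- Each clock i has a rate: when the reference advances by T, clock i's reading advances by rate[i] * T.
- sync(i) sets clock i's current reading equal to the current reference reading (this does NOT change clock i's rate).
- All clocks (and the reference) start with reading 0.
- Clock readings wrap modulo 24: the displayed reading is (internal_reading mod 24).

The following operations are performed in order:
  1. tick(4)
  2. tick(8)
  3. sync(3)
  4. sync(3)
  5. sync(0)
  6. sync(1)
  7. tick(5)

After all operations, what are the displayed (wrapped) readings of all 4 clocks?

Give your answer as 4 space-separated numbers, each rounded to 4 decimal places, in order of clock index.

After op 1 tick(4): ref=4.0000 raw=[4.4000 3.6000 4.8000 3.6000]
After op 2 tick(8): ref=12.0000 raw=[13.2000 10.8000 14.4000 10.8000]
After op 3 sync(3): ref=12.0000 raw=[13.2000 10.8000 14.4000 12.0000]
After op 4 sync(3): ref=12.0000 raw=[13.2000 10.8000 14.4000 12.0000]
After op 5 sync(0): ref=12.0000 raw=[12.0000 10.8000 14.4000 12.0000]
After op 6 sync(1): ref=12.0000 raw=[12.0000 12.0000 14.4000 12.0000]
After op 7 tick(5): ref=17.0000 raw=[17.5000 16.5000 20.4000 16.5000]
Wrap final raw readings (mod 24): 17.5000 mod 24 = 17.5000; 16.5000 mod 24 = 16.5000; 20.4000 mod 24 = 20.4000; 16.5000 mod 24 = 16.5000

Answer: 17.5000 16.5000 20.4000 16.5000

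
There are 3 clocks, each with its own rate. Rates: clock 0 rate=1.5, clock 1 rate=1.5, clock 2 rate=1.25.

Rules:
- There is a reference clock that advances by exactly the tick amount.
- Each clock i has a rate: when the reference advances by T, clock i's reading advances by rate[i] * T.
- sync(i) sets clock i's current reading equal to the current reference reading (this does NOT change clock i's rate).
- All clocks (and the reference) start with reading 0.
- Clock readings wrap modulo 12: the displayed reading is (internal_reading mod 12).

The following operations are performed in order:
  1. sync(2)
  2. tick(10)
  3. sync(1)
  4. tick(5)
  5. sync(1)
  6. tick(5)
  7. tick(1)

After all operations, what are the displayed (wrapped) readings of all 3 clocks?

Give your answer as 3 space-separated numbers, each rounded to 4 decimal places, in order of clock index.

Answer: 7.5000 0.0000 2.2500

Derivation:
After op 1 sync(2): ref=0.0000 raw=[0.0000 0.0000 0.0000]
After op 2 tick(10): ref=10.0000 raw=[15.0000 15.0000 12.5000]
After op 3 sync(1): ref=10.0000 raw=[15.0000 10.0000 12.5000]
After op 4 tick(5): ref=15.0000 raw=[22.5000 17.5000 18.7500]
After op 5 sync(1): ref=15.0000 raw=[22.5000 15.0000 18.7500]
After op 6 tick(5): ref=20.0000 raw=[30.0000 22.5000 25.0000]
After op 7 tick(1): ref=21.0000 raw=[31.5000 24.0000 26.2500]
Wrap final raw readings (mod 12): 31.5000 mod 12 = 7.5000; 24.0000 mod 12 = 0.0000; 26.2500 mod 12 = 2.2500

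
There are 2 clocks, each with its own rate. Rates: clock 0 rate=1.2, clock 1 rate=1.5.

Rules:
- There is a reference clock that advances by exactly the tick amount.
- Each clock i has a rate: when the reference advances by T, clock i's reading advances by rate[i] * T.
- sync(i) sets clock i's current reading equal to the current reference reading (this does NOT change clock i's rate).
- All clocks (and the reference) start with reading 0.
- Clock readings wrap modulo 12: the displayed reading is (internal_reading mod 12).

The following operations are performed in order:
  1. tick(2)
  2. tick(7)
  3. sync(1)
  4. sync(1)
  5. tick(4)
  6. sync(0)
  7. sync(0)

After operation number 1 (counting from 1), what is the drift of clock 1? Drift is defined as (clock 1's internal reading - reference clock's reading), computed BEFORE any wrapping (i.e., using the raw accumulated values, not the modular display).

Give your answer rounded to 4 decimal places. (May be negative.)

After op 1 tick(2): ref=2.0000 raw=[2.4000 3.0000]
Drift of clock 1 after op 1: 3.0000 - 2.0000 = 1.0000

Answer: 1.0000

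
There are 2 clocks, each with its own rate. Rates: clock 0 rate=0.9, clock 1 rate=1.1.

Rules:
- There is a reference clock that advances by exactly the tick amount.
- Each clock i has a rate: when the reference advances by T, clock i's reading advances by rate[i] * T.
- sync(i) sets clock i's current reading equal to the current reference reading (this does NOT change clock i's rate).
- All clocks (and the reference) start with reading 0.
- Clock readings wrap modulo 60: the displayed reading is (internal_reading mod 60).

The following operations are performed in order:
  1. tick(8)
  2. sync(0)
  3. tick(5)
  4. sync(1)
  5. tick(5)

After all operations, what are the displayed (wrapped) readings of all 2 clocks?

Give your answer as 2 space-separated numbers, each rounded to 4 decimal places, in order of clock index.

After op 1 tick(8): ref=8.0000 raw=[7.2000 8.8000]
After op 2 sync(0): ref=8.0000 raw=[8.0000 8.8000]
After op 3 tick(5): ref=13.0000 raw=[12.5000 14.3000]
After op 4 sync(1): ref=13.0000 raw=[12.5000 13.0000]
After op 5 tick(5): ref=18.0000 raw=[17.0000 18.5000]
Wrap final raw readings (mod 60): 17.0000 mod 60 = 17.0000; 18.5000 mod 60 = 18.5000

Answer: 17.0000 18.5000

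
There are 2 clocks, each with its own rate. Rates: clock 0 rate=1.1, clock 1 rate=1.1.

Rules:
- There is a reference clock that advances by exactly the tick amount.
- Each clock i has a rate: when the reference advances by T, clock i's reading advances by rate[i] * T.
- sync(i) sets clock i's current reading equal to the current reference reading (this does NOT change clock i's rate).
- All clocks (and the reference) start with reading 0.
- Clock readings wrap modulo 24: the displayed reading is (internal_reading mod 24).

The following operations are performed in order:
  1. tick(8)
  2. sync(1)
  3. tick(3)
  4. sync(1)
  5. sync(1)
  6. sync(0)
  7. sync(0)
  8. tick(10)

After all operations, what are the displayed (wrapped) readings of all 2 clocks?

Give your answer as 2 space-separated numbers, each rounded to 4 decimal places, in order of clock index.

After op 1 tick(8): ref=8.0000 raw=[8.8000 8.8000]
After op 2 sync(1): ref=8.0000 raw=[8.8000 8.0000]
After op 3 tick(3): ref=11.0000 raw=[12.1000 11.3000]
After op 4 sync(1): ref=11.0000 raw=[12.1000 11.0000]
After op 5 sync(1): ref=11.0000 raw=[12.1000 11.0000]
After op 6 sync(0): ref=11.0000 raw=[11.0000 11.0000]
After op 7 sync(0): ref=11.0000 raw=[11.0000 11.0000]
After op 8 tick(10): ref=21.0000 raw=[22.0000 22.0000]
Wrap final raw readings (mod 24): 22.0000 mod 24 = 22.0000; 22.0000 mod 24 = 22.0000

Answer: 22.0000 22.0000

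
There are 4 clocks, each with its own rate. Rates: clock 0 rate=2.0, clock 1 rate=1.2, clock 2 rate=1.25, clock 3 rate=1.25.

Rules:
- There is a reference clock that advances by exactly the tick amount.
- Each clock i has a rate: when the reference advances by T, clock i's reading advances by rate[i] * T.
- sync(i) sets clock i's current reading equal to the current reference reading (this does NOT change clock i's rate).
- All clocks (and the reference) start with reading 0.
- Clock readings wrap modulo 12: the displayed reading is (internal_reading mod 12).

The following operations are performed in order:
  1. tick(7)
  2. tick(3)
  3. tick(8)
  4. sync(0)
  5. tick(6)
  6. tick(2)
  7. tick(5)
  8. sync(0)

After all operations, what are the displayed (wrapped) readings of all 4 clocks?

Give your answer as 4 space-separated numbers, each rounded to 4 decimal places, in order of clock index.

Answer: 7.0000 1.2000 2.7500 2.7500

Derivation:
After op 1 tick(7): ref=7.0000 raw=[14.0000 8.4000 8.7500 8.7500]
After op 2 tick(3): ref=10.0000 raw=[20.0000 12.0000 12.5000 12.5000]
After op 3 tick(8): ref=18.0000 raw=[36.0000 21.6000 22.5000 22.5000]
After op 4 sync(0): ref=18.0000 raw=[18.0000 21.6000 22.5000 22.5000]
After op 5 tick(6): ref=24.0000 raw=[30.0000 28.8000 30.0000 30.0000]
After op 6 tick(2): ref=26.0000 raw=[34.0000 31.2000 32.5000 32.5000]
After op 7 tick(5): ref=31.0000 raw=[44.0000 37.2000 38.7500 38.7500]
After op 8 sync(0): ref=31.0000 raw=[31.0000 37.2000 38.7500 38.7500]
Wrap final raw readings (mod 12): 31.0000 mod 12 = 7.0000; 37.2000 mod 12 = 1.2000; 38.7500 mod 12 = 2.7500; 38.7500 mod 12 = 2.7500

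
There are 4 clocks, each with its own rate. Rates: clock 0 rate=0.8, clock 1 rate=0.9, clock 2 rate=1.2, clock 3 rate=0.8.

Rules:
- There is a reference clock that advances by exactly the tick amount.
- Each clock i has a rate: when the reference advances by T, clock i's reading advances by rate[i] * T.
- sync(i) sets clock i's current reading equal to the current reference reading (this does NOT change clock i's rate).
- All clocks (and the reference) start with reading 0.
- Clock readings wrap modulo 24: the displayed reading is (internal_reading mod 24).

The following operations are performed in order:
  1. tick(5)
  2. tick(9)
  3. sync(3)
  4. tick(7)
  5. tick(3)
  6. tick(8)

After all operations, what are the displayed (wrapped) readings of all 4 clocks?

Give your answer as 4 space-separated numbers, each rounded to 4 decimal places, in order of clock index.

Answer: 1.6000 4.8000 14.4000 4.4000

Derivation:
After op 1 tick(5): ref=5.0000 raw=[4.0000 4.5000 6.0000 4.0000]
After op 2 tick(9): ref=14.0000 raw=[11.2000 12.6000 16.8000 11.2000]
After op 3 sync(3): ref=14.0000 raw=[11.2000 12.6000 16.8000 14.0000]
After op 4 tick(7): ref=21.0000 raw=[16.8000 18.9000 25.2000 19.6000]
After op 5 tick(3): ref=24.0000 raw=[19.2000 21.6000 28.8000 22.0000]
After op 6 tick(8): ref=32.0000 raw=[25.6000 28.8000 38.4000 28.4000]
Wrap final raw readings (mod 24): 25.6000 mod 24 = 1.6000; 28.8000 mod 24 = 4.8000; 38.4000 mod 24 = 14.4000; 28.4000 mod 24 = 4.4000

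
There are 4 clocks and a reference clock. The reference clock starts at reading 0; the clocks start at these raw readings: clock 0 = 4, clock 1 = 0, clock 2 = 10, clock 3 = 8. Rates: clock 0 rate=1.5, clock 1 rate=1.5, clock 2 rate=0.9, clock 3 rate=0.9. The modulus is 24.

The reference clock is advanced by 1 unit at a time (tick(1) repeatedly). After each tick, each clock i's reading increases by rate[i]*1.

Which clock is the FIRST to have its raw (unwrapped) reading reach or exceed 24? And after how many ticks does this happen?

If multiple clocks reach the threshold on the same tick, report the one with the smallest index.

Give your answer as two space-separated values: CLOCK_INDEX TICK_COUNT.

clock 0: start=4, rate=1.5, needs 24-4 = 20; ticks = ceil(20/1.5) = ceil(13.3333) = 14; reading at tick 14 = 4 + 1.5*14 = 25.0000
clock 1: start=0, rate=1.5, needs 24-0 = 24; ticks = ceil(24/1.5) = ceil(16.0000) = 16; reading at tick 16 = 0 + 1.5*16 = 24.0000
clock 2: start=10, rate=0.9, needs 24-10 = 14; ticks = ceil(14/0.9) = ceil(15.5556) = 16; reading at tick 16 = 10 + 0.9*16 = 24.4000
clock 3: start=8, rate=0.9, needs 24-8 = 16; ticks = ceil(16/0.9) = ceil(17.7778) = 18; reading at tick 18 = 8 + 0.9*18 = 24.2000
Minimum tick count = 14; winners = [0]; smallest index = 0

Answer: 0 14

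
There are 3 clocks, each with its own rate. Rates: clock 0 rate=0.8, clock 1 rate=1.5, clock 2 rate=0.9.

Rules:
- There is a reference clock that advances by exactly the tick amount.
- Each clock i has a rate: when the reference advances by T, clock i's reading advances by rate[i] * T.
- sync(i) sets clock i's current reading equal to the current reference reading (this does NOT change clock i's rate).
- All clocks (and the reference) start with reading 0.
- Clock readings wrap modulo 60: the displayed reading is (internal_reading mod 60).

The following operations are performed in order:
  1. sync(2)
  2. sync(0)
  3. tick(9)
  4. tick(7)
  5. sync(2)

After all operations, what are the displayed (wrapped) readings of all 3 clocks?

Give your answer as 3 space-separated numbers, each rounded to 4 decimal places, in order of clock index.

After op 1 sync(2): ref=0.0000 raw=[0.0000 0.0000 0.0000]
After op 2 sync(0): ref=0.0000 raw=[0.0000 0.0000 0.0000]
After op 3 tick(9): ref=9.0000 raw=[7.2000 13.5000 8.1000]
After op 4 tick(7): ref=16.0000 raw=[12.8000 24.0000 14.4000]
After op 5 sync(2): ref=16.0000 raw=[12.8000 24.0000 16.0000]
Wrap final raw readings (mod 60): 12.8000 mod 60 = 12.8000; 24.0000 mod 60 = 24.0000; 16.0000 mod 60 = 16.0000

Answer: 12.8000 24.0000 16.0000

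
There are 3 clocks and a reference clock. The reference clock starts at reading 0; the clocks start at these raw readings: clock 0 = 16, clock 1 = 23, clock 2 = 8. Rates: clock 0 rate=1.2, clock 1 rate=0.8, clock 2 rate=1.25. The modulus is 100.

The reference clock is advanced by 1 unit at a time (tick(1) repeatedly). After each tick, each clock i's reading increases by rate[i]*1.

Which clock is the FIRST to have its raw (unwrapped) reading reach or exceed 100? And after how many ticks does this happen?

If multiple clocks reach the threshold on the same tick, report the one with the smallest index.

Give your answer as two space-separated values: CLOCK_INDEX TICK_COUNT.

Answer: 0 70

Derivation:
clock 0: start=16, rate=1.2, needs 100-16 = 84; ticks = ceil(84/1.2) = ceil(70.0000) = 70; reading at tick 70 = 16 + 1.2*70 = 100.0000
clock 1: start=23, rate=0.8, needs 100-23 = 77; ticks = ceil(77/0.8) = ceil(96.2500) = 97; reading at tick 97 = 23 + 0.8*97 = 100.6000
clock 2: start=8, rate=1.25, needs 100-8 = 92; ticks = ceil(92/1.25) = ceil(73.6000) = 74; reading at tick 74 = 8 + 1.25*74 = 100.5000
Minimum tick count = 70; winners = [0]; smallest index = 0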